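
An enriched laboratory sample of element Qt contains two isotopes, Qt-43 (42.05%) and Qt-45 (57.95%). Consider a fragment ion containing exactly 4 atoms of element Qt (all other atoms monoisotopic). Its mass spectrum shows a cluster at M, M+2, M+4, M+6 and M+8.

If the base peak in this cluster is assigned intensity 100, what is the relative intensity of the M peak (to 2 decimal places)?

(0.4205 + 0.5795)^4 gives M 0.0313, M+2 0.1724, M+4 0.3563, M+6 0.3273, M+8 0.1128; the largest is M+4.
P(M+4) = C(4,2) × 0.4205^2 × 0.5795^2 = 6 × 0.17682025 × 0.33582025 = 0.356279 (base)
P(M) = C(4,0) × 0.4205^4 × 0.5795^0 = 1 × 0.0312654 × 1.0000 = 0.031265
Relative intensity = 0.031265 / 0.356279 × 100 = 8.78

8.78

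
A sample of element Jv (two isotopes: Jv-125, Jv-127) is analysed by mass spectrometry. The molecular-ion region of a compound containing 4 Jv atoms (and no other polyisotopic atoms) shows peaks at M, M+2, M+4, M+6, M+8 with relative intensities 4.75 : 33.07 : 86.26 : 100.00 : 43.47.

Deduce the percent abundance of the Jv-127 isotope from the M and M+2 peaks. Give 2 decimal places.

63.51%

Write p for the Jv-125 fraction. I(M+2)/I(M) = [C(4,1)·p^3·(1−p)] / p^4 = 4·(1−p)/p = 33.07/4.75 = 6.9621
(1−p)/p = 6.9621/4 = 1.7405  ⇒  p = 1/(1 + 1.7405) = 0.3649
Jv-125: 36.49%, Jv-127: 63.51%.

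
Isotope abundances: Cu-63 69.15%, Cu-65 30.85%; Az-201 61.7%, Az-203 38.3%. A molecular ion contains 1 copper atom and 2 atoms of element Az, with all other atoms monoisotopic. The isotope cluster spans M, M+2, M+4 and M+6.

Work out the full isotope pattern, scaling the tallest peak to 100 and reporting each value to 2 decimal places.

59.25 : 100.00 : 55.65 : 10.19

Copper pattern (n=1): 0.6915 : 0.3085
Element Az pattern (n=2): 0.380689 : 0.472622 : 0.146689
Convolve the two distributions (both contribute in 2-u steps):
  M: 0.6915×0.380689 = 0.263246
  M+2: 0.6915×0.472622 + 0.3085×0.380689 = 0.444261
  M+4: 0.6915×0.146689 + 0.3085×0.472622 = 0.247239
  M+6: 0.3085×0.146689 = 0.045254
Scale to base peak (0.444261) = 100: 59.25 : 100.00 : 55.65 : 10.19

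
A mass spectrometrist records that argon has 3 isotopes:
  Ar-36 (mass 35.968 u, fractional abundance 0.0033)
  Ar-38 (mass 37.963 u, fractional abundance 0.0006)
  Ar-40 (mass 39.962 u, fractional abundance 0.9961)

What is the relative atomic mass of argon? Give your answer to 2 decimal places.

The abundance-weighted mean is 0.0033 × 35.968 + 0.0006 × 37.963 + 0.9961 × 39.962
= 0.1187 + 0.0228 + 39.8061 = 39.9476 u

39.95 u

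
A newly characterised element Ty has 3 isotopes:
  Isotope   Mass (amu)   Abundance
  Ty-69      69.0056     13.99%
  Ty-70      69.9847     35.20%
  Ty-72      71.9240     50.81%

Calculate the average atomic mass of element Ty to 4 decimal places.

70.8331 amu

The abundance-weighted mean is 0.1399 × 69.0056 + 0.3520 × 69.9847 + 0.5081 × 71.9240
= 9.65388 + 24.63461 + 36.54458 = 70.83307 amu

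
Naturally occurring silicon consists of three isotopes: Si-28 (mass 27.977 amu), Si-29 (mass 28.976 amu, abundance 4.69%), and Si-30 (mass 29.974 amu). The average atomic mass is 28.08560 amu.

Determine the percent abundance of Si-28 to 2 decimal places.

92.22%

Let x and y be the fractions of Si-28 and Si-30. Then x + y = 1 − 0.0469 = 0.9531 and 27.977x + 29.974y = 28.08560 − 0.0469×28.976 = 26.7266256.
Substituting: 27.977x + 29.974(0.9531 − x) = 26.7266256
(27.977 − 29.974)x = -1.8415938  ⇒  x = 0.92218, y = 0.03092
Si-28: 92.22%, Si-30: 3.09%.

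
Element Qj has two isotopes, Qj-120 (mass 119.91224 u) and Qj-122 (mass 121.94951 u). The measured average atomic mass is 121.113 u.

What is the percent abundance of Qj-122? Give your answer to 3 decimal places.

58.940%

Let x be the fractional abundance of Qj-120; then Qj-122 has abundance 1 − x.
119.91224·x + 121.94951·(1 − x) = 121.113
(119.91224 − 121.94951)·x = 121.113 − 121.94951
x = -0.83651 / -2.03727 = 0.41060 → 41.060% Qj-120, 58.940% Qj-122.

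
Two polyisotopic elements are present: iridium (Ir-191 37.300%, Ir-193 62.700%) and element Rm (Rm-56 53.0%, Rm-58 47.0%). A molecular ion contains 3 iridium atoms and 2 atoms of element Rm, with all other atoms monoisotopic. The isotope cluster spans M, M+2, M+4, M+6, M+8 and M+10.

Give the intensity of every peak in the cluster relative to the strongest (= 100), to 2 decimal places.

4.21 : 28.70 : 76.66 : 100.00 : 63.54 : 15.73

Iridium pattern (n=3): 0.05189512 : 0.26170165 : 0.43991135 : 0.24649188
Element Rm pattern (n=2): 0.2809 : 0.4982 : 0.2209
Convolve the two distributions (both contribute in 2-u steps):
  M: 0.05189512×0.2809 = 0.014577
  M+2: 0.05189512×0.4982 + 0.26170165×0.2809 = 0.099366
  M+4: 0.05189512×0.2209 + 0.26170165×0.4982 + 0.43991135×0.2809 = 0.265414
  M+6: 0.26170165×0.2209 + 0.43991135×0.4982 + 0.24649188×0.2809 = 0.346213
  M+8: 0.43991135×0.2209 + 0.24649188×0.4982 = 0.219979
  M+10: 0.24649188×0.2209 = 0.054450
Scale to base peak (0.346213) = 100: 4.21 : 28.70 : 76.66 : 100.00 : 63.54 : 15.73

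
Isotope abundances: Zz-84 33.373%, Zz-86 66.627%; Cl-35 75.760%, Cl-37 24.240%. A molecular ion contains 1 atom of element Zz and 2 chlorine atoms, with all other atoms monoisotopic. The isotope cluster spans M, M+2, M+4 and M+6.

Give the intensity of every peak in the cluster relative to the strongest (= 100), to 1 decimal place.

Element Zz pattern (n=1): 0.33373 : 0.66627
Chlorine pattern (n=2): 0.57395776 : 0.36728448 : 0.05875776
Convolve the two distributions (both contribute in 2-u steps):
  M: 0.33373×0.57395776 = 0.191547
  M+2: 0.33373×0.36728448 + 0.66627×0.57395776 = 0.504985
  M+4: 0.33373×0.05875776 + 0.66627×0.36728448 = 0.264320
  M+6: 0.66627×0.05875776 = 0.039149
Scale to base peak (0.504985) = 100: 37.9 : 100.0 : 52.3 : 7.8

37.9 : 100.0 : 52.3 : 7.8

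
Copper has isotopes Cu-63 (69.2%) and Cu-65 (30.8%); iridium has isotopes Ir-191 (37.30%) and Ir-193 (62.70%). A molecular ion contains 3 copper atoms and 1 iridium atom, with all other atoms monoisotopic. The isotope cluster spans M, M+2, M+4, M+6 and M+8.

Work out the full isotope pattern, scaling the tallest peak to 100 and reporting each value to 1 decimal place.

Copper pattern (n=3): 0.33137389 : 0.44247034 : 0.19693766 : 0.02921811
Iridium pattern (n=1): 0.3730 : 0.6270
Convolve the two distributions (both contribute in 2-u steps):
  M: 0.33137389×0.3730 = 0.123602
  M+2: 0.33137389×0.6270 + 0.44247034×0.3730 = 0.372813
  M+4: 0.44247034×0.6270 + 0.19693766×0.3730 = 0.350887
  M+6: 0.19693766×0.6270 + 0.02921811×0.3730 = 0.134378
  M+8: 0.02921811×0.6270 = 0.018320
Scale to base peak (0.372813) = 100: 33.2 : 100.0 : 94.1 : 36.0 : 4.9

33.2 : 100.0 : 94.1 : 36.0 : 4.9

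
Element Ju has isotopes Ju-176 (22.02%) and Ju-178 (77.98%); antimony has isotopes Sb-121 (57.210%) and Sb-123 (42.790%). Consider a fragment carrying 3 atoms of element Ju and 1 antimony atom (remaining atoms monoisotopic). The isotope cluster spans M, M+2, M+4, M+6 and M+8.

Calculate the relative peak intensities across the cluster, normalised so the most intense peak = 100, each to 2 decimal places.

1.38 : 15.67 : 62.81 : 100.00 : 45.78

Element Ju pattern (n=3): 0.01067707 : 0.11343292 : 0.40170296 : 0.47418705
Antimony pattern (n=1): 0.5721 : 0.4279
Convolve the two distributions (both contribute in 2-u steps):
  M: 0.01067707×0.5721 = 0.006108
  M+2: 0.01067707×0.4279 + 0.11343292×0.5721 = 0.069464
  M+4: 0.11343292×0.4279 + 0.40170296×0.5721 = 0.278352
  M+6: 0.40170296×0.4279 + 0.47418705×0.5721 = 0.443171
  M+8: 0.47418705×0.4279 = 0.202905
Scale to base peak (0.443171) = 100: 1.38 : 15.67 : 62.81 : 100.00 : 45.78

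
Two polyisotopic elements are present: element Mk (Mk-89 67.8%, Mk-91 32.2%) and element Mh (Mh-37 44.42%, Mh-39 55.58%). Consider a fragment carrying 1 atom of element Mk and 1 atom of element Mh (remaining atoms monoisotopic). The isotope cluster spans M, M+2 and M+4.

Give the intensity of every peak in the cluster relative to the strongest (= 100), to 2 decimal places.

57.93 : 100.00 : 34.43

Element Mk pattern (n=1): 0.6780 : 0.3220
Element Mh pattern (n=1): 0.4442 : 0.5558
Convolve the two distributions (both contribute in 2-u steps):
  M: 0.6780×0.4442 = 0.301168
  M+2: 0.6780×0.5558 + 0.3220×0.4442 = 0.519865
  M+4: 0.3220×0.5558 = 0.178968
Scale to base peak (0.519865) = 100: 57.93 : 100.00 : 34.43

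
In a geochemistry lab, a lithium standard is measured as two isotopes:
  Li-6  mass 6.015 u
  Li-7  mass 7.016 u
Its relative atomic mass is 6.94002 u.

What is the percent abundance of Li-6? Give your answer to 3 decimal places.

With x = fraction of Li-6 (so Li-7 is 1 − x):
6.015·x + 7.016·(1 − x) = 6.94002
(6.015 − 7.016)·x = 6.94002 − 7.016
x = -0.07598 / -1.001 = 0.07590 → 7.590% Li-6, 92.410% Li-7.

7.590%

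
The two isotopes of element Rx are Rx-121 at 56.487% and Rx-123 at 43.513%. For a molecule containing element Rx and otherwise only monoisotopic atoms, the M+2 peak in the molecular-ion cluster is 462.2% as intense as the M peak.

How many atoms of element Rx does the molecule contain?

For n independent Rx atoms, I(M+2)/I(M) = n · (abundance Rx-123) / (abundance Rx-121) = n · 0.43513/0.56487.
n = 4.622 × 0.56487/0.43513 = 6.00 ≈ 6

6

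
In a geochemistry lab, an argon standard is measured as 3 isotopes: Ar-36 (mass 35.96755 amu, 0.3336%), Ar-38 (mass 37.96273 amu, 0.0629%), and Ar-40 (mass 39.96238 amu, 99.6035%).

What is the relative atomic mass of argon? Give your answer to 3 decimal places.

Weight each isotope mass by its fractional abundance: 0.003336 × 35.96755 + 0.000629 × 37.96273 + 0.996035 × 39.96238
= 0.119988 + 0.023879 + 39.803929 = 39.947796 amu

39.948 amu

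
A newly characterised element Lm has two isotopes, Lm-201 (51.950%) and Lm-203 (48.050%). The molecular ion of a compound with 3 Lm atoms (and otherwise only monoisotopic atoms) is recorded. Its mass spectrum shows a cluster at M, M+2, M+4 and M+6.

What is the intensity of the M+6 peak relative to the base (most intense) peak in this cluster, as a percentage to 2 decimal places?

Binomial terms of (0.51950 + 0.48050)^3: M 0.1402, M+2 0.3890, M+4 0.3598, M+6 0.1109 → M+2 is the base peak.
P(M+2) = C(3,1) × 0.51950^2 × 0.48050^1 = 3 × 0.26988025 × 0.4805 = 0.389032 (base)
P(M+6) = C(3,3) × 0.51950^0 × 0.48050^3 = 1 × 1.0000 × 0.11093796 = 0.110938
Relative intensity = 0.110938 / 0.389032 × 100 = 28.52

28.52%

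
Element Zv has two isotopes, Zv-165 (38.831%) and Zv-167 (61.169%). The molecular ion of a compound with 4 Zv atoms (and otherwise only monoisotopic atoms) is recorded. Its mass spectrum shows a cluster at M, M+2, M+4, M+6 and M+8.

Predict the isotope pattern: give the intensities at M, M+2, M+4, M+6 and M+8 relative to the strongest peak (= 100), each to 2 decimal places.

6.40 : 40.30 : 95.22 : 100.00 : 39.38

Expanding (0.38831 + 0.61169)^4:
P(M) = 0.38831^4 = 0.022736
P(M+2) = 4 × 0.38831^3 × 0.61169^1 = 0.143261
P(M+4) = 6 × 0.38831^2 × 0.61169^2 = 0.338510
P(M+6) = 4 × 0.38831^1 × 0.61169^3 = 0.355494
P(M+8) = 0.61169^4 = 0.139999
The M+6 peak is largest (0.355494); scaling to 100 gives 6.40 : 40.30 : 95.22 : 100.00 : 39.38.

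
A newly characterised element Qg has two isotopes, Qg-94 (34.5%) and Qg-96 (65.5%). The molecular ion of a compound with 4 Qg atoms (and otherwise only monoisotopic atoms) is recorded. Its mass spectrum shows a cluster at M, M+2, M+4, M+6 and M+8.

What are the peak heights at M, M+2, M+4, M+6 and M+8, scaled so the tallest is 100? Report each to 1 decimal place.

Each Qg atom is independently Qg-94 (p = 0.345) or Qg-96 (q = 0.655); the cluster is the binomial expansion (p + q)^4.
P(M) = 0.345^4 = 0.014167
P(M+2) = 4 × 0.345^3 × 0.655^1 = 0.107587
P(M+4) = 6 × 0.345^2 × 0.655^2 = 0.306388
P(M+6) = 4 × 0.345^1 × 0.655^3 = 0.387796
P(M+8) = 0.655^4 = 0.184062
The M+6 peak is largest (0.387796); scaling to 100 gives 3.7 : 27.7 : 79.0 : 100.0 : 47.5.

3.7 : 27.7 : 79.0 : 100.0 : 47.5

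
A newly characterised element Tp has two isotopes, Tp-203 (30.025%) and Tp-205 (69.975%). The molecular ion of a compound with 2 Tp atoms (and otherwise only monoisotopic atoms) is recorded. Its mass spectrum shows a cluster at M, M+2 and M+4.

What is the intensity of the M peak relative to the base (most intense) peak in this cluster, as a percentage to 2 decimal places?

Binomial terms of (0.30025 + 0.69975)^2: M 0.0902, M+2 0.4202, M+4 0.4897 → M+4 is the base peak.
P(M+4) = C(2,2) × 0.30025^0 × 0.69975^2 = 1 × 1.0000 × 0.48965006 = 0.489650 (base)
P(M) = C(2,0) × 0.30025^2 × 0.69975^0 = 1 × 0.09015006 × 1.0000 = 0.090150
Relative intensity = 0.090150 / 0.489650 × 100 = 18.41

18.41%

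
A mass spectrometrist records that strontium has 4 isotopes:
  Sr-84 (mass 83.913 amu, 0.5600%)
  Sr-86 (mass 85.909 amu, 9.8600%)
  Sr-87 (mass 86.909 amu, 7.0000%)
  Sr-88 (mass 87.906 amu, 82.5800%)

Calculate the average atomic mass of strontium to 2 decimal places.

87.62 amu

The abundance-weighted mean is 0.005600 × 83.913 + 0.098600 × 85.909 + 0.070000 × 86.909 + 0.825800 × 87.906
= 0.4699 + 8.4706 + 6.0836 + 72.5928 = 87.6169 amu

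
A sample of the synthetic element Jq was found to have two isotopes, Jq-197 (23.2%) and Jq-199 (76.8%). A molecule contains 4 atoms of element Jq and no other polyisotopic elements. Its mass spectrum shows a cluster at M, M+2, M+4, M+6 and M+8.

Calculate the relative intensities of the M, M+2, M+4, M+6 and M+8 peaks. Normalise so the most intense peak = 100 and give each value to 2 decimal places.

Expanding (0.232 + 0.768)^4:
P(M) = 0.232^4 = 0.002897
P(M+2) = 4 × 0.232^3 × 0.768^1 = 0.038361
P(M+4) = 6 × 0.232^2 × 0.768^2 = 0.190480
P(M+6) = 4 × 0.232^1 × 0.768^3 = 0.420370
P(M+8) = 0.768^4 = 0.347892
The M+6 peak is largest (0.420370); scaling to 100 gives 0.69 : 9.13 : 45.31 : 100.00 : 82.76.

0.69 : 9.13 : 45.31 : 100.00 : 82.76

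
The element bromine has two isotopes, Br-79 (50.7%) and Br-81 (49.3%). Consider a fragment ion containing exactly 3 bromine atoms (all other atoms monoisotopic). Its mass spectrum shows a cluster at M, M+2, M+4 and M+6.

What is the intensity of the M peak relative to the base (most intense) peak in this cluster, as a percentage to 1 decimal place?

34.3%

Term probabilities: M 0.1303, M+2 0.3802, M+4 0.3697, M+6 0.1198. Base peak = M+2.
P(M+2) = C(3,1) × 0.507^2 × 0.493^1 = 3 × 0.257049 × 0.4930 = 0.380175 (base)
P(M) = C(3,0) × 0.507^3 × 0.493^0 = 1 × 0.13032384 × 1.0000 = 0.130324
Relative intensity = 0.130324 / 0.380175 × 100 = 34.3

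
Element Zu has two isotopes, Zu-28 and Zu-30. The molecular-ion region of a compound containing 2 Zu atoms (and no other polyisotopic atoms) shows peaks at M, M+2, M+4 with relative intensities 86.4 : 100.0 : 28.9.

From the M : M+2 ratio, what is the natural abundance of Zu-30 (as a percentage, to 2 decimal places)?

If p is the fraction of Zu that is Zu-28, then I(M+2)/I(M) = [C(2,1)·p^1·(1−p)] / p^2 = 2·(1−p)/p = 100.0/86.4 = 1.1574
(1−p)/p = 1.1574/2 = 0.5787  ⇒  p = 1/(1 + 0.5787) = 0.6334
Zu-28: 63.34%, Zu-30: 36.66%.

36.66%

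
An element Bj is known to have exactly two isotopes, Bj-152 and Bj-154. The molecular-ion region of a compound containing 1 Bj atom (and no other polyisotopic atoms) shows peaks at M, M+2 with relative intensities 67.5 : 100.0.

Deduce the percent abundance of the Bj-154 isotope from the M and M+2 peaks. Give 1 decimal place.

59.7%

If p is the fraction of Bj that is Bj-152, then I(M+2)/I(M) = [C(1,1)·p^0·(1−p)] / p^1 = 1·(1−p)/p = 100.0/67.5 = 1.4815
(1−p)/p = 1.4815/1 = 1.4815  ⇒  p = 1/(1 + 1.4815) = 0.4030
Bj-152: 40.3%, Bj-154: 59.7%.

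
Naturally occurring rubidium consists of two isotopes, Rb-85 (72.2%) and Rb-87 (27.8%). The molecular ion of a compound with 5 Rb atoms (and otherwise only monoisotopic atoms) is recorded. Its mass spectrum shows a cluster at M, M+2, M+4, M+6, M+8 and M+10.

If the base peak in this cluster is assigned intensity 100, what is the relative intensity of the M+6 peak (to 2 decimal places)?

29.65

Term probabilities: M 0.1962, M+2 0.3777, M+4 0.2909, M+6 0.1120, M+8 0.0216, M+10 0.0017. Base peak = M+2.
P(M+2) = C(5,1) × 0.722^4 × 0.278^1 = 5 × 0.27173701 × 0.2780 = 0.377714 (base)
P(M+6) = C(5,3) × 0.722^2 × 0.278^3 = 10 × 0.521284 × 0.02148495 = 0.111998
Relative intensity = 0.111998 / 0.377714 × 100 = 29.65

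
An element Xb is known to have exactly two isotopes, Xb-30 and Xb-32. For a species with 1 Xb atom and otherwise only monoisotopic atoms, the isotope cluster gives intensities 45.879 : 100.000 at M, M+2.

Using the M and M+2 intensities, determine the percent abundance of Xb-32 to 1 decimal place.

Write p for the Xb-30 fraction. I(M+2)/I(M) = [C(1,1)·p^0·(1−p)] / p^1 = 1·(1−p)/p = 100.000/45.879 = 2.1796
(1−p)/p = 2.1796/1 = 2.1796  ⇒  p = 1/(1 + 2.1796) = 0.3145
Xb-30: 31.5%, Xb-32: 68.5%.

68.5%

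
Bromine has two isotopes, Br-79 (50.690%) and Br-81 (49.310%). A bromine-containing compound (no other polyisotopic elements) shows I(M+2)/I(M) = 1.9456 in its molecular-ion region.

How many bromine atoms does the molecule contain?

2

The M+2/M ratio from n Br atoms is n · q/p = n · 0.49310/0.50690.
n = 1.9456 × 0.50690/0.49310 = 2.00 ≈ 2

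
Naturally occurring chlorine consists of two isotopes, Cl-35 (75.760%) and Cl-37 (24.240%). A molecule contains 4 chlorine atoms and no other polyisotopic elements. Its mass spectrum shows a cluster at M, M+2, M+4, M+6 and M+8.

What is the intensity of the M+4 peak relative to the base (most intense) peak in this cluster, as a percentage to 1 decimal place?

48.0%

(0.75760 + 0.24240)^4 gives M 0.3294, M+2 0.4216, M+4 0.2023, M+6 0.0432, M+8 0.0035; the largest is M+2.
P(M+2) = C(4,1) × 0.75760^3 × 0.24240^1 = 4 × 0.4348304 × 0.2424 = 0.421612 (base)
P(M+4) = C(4,2) × 0.75760^2 × 0.24240^2 = 6 × 0.57395776 × 0.05875776 = 0.202347
Relative intensity = 0.202347 / 0.421612 × 100 = 48.0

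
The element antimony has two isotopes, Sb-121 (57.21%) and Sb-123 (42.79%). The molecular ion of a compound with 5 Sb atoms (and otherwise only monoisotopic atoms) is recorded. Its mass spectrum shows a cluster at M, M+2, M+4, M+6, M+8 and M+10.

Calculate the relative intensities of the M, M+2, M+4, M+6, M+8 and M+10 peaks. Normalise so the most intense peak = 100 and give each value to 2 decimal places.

Expanding (0.5721 + 0.4279)^5:
P(M) = 0.5721^5 = 0.061286
P(M+2) = 5 × 0.5721^4 × 0.4279^1 = 0.229192
P(M+4) = 10 × 0.5721^3 × 0.4279^2 = 0.342847
P(M+6) = 10 × 0.5721^2 × 0.4279^3 = 0.256431
P(M+8) = 5 × 0.5721^1 × 0.4279^4 = 0.095898
P(M+10) = 0.4279^5 = 0.014345
The M+4 peak is largest (0.342847); scaling to 100 gives 17.88 : 66.85 : 100.00 : 74.79 : 27.97 : 4.18.

17.88 : 66.85 : 100.00 : 74.79 : 27.97 : 4.18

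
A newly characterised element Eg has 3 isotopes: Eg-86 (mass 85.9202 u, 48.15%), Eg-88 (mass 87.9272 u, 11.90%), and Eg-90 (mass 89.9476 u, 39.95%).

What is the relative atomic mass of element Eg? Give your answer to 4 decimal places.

Ar = Σ fᵢ·mᵢ = 0.4815 × 85.9202 + 0.1190 × 87.9272 + 0.3995 × 89.9476
= 41.37058 + 10.46334 + 35.93407 = 87.76799 u

87.7680 u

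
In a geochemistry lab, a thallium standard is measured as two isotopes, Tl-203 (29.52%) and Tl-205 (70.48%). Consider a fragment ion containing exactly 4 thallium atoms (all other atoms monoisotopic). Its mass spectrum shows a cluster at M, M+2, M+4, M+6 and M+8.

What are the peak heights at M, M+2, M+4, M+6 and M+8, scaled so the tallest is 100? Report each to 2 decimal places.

1.84 : 17.54 : 62.83 : 100.00 : 59.69

Expanding (0.2952 + 0.7048)^4:
P(M) = 0.2952^4 = 0.007594
P(M+2) = 4 × 0.2952^3 × 0.7048^1 = 0.072523
P(M+4) = 6 × 0.2952^2 × 0.7048^2 = 0.259726
P(M+6) = 4 × 0.2952^1 × 0.7048^3 = 0.413403
P(M+8) = 0.7048^4 = 0.246754
The M+6 peak is largest (0.413403); scaling to 100 gives 1.84 : 17.54 : 62.83 : 100.00 : 59.69.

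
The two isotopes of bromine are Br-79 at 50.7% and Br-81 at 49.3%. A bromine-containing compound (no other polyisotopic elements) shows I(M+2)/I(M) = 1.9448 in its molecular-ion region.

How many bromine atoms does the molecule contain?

The M+2/M ratio from n Br atoms is n · q/p = n · 0.493/0.507.
n = 1.9448 × 0.507/0.493 = 2.00 ≈ 2

2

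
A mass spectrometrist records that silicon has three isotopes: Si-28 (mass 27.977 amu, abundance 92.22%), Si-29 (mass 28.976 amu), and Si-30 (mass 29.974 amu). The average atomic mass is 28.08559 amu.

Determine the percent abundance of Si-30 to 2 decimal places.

Let x and y be the fractions of Si-29 and Si-30. Then x + y = 1 − 0.9222 = 0.0778 and 28.976x + 29.974y = 28.08559 − 0.9222×27.977 = 2.2852006.
Substituting: 28.976x + 29.974(0.0778 − x) = 2.2852006
(28.976 − 29.974)x = -0.0467766  ⇒  x = 0.04687, y = 0.03093
Si-29: 4.69%, Si-30: 3.09%.

3.09%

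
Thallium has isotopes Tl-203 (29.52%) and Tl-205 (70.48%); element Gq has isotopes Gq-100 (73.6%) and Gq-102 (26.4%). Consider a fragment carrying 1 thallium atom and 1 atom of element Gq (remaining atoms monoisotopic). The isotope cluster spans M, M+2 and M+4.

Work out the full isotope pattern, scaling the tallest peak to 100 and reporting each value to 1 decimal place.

Thallium pattern (n=1): 0.2952 : 0.7048
Element Gq pattern (n=1): 0.7360 : 0.2640
Convolve the two distributions (both contribute in 2-u steps):
  M: 0.2952×0.7360 = 0.217267
  M+2: 0.2952×0.2640 + 0.7048×0.7360 = 0.596666
  M+4: 0.7048×0.2640 = 0.186067
Scale to base peak (0.596666) = 100: 36.4 : 100.0 : 31.2

36.4 : 100.0 : 31.2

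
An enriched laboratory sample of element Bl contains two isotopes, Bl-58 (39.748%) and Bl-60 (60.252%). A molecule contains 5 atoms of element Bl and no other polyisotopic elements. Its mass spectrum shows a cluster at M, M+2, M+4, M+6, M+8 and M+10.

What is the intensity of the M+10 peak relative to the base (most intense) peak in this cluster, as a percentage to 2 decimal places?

Binomial terms of (0.39748 + 0.60252)^5: M 0.0099, M+2 0.0752, M+4 0.2280, M+6 0.3456, M+8 0.2619, M+10 0.0794 → M+6 is the base peak.
P(M+6) = C(5,3) × 0.39748^2 × 0.60252^3 = 10 × 0.15799035 × 0.21873305 = 0.345577 (base)
P(M+10) = C(5,5) × 0.39748^0 × 0.60252^5 = 1 × 1.0000 × 0.07940673 = 0.079407
Relative intensity = 0.079407 / 0.345577 × 100 = 22.98

22.98%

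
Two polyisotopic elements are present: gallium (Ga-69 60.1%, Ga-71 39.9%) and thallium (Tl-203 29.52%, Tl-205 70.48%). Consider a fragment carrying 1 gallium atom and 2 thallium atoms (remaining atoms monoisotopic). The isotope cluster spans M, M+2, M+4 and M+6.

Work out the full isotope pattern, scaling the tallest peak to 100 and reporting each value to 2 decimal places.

11.27 : 61.32 : 100.00 : 42.66

Gallium pattern (n=1): 0.6010 : 0.3990
Thallium pattern (n=2): 0.08714304 : 0.41611392 : 0.49674304
Convolve the two distributions (both contribute in 2-u steps):
  M: 0.6010×0.08714304 = 0.052373
  M+2: 0.6010×0.41611392 + 0.3990×0.08714304 = 0.284855
  M+4: 0.6010×0.49674304 + 0.3990×0.41611392 = 0.464572
  M+6: 0.3990×0.49674304 = 0.198200
Scale to base peak (0.464572) = 100: 11.27 : 61.32 : 100.00 : 42.66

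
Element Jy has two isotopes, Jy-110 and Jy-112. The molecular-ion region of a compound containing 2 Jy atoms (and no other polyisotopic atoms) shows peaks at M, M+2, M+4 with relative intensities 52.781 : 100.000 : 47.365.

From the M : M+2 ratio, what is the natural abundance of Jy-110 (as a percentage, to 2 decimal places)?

51.35%

Write p for the Jy-110 fraction. I(M+2)/I(M) = [C(2,1)·p^1·(1−p)] / p^2 = 2·(1−p)/p = 100.000/52.781 = 1.8946
(1−p)/p = 1.8946/2 = 0.9473  ⇒  p = 1/(1 + 0.9473) = 0.5135
Jy-110: 51.35%, Jy-112: 48.65%.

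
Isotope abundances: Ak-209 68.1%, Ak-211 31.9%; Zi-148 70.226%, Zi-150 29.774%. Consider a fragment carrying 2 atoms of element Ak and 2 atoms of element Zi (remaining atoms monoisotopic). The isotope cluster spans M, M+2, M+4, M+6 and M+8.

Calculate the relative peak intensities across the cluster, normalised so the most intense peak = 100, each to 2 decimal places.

56.03 : 100.00 : 66.87 : 19.86 : 2.21

Element Ak pattern (n=2): 0.463761 : 0.434478 : 0.101761
Element Zi pattern (n=2): 0.49316911 : 0.41818178 : 0.08864911
Convolve the two distributions (both contribute in 2-u steps):
  M: 0.463761×0.49316911 = 0.228713
  M+2: 0.463761×0.41818178 + 0.434478×0.49316911 = 0.408208
  M+4: 0.463761×0.08864911 + 0.434478×0.41818178 + 0.101761×0.49316911 = 0.272988
  M+6: 0.434478×0.08864911 + 0.101761×0.41818178 = 0.081071
  M+8: 0.101761×0.08864911 = 0.009021
Scale to base peak (0.408208) = 100: 56.03 : 100.00 : 66.87 : 19.86 : 2.21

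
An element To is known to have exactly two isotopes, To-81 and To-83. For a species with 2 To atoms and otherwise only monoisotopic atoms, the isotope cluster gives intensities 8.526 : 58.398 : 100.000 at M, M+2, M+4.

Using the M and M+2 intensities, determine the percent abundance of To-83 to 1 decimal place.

77.4%

Let p = fractional abundance of To-81. I(M+2)/I(M) = [C(2,1)·p^1·(1−p)] / p^2 = 2·(1−p)/p = 58.398/8.526 = 6.8494
(1−p)/p = 6.8494/2 = 3.4247  ⇒  p = 1/(1 + 3.4247) = 0.2260
To-81: 22.6%, To-83: 77.4%.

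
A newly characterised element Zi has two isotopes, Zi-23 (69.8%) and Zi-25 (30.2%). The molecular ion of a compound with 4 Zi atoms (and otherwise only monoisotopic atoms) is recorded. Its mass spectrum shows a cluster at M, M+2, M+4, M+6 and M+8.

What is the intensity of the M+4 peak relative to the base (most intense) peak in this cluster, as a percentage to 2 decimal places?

(0.698 + 0.302)^4 gives M 0.2374, M+2 0.4108, M+4 0.2666, M+6 0.0769, M+8 0.0083; the largest is M+2.
P(M+2) = C(4,1) × 0.698^3 × 0.302^1 = 4 × 0.34006839 × 0.3020 = 0.410803 (base)
P(M+4) = C(4,2) × 0.698^2 × 0.302^2 = 6 × 0.487204 × 0.091204 = 0.266610
Relative intensity = 0.266610 / 0.410803 × 100 = 64.90

64.90%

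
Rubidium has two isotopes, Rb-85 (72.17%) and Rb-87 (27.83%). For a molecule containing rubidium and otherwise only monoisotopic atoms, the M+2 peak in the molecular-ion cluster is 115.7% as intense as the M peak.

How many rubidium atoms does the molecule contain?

For n independent Rb atoms, I(M+2)/I(M) = n · (abundance Rb-87) / (abundance Rb-85) = n · 0.2783/0.7217.
n = 1.157 × 0.7217/0.2783 = 3.00 ≈ 3

3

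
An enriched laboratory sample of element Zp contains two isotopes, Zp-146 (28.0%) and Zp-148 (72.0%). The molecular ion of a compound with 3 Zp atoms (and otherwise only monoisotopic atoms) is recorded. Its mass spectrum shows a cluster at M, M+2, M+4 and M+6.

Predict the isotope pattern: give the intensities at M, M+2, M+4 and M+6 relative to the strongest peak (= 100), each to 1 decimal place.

The 3 Zp atoms are independent, so intensities follow the terms of (0.280 + 0.720)^3.
P(M) = 0.280^3 = 0.021952
P(M+2) = 3 × 0.280^2 × 0.720^1 = 0.169344
P(M+4) = 3 × 0.280^1 × 0.720^2 = 0.435456
P(M+6) = 0.720^3 = 0.373248
The M+4 peak is largest (0.435456); scaling to 100 gives 5.0 : 38.9 : 100.0 : 85.7.

5.0 : 38.9 : 100.0 : 85.7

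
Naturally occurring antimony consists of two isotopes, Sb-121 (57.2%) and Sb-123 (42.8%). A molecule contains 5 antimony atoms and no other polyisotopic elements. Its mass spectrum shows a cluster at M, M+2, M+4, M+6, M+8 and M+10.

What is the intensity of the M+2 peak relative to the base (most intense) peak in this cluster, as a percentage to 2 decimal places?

Binomial terms of (0.572 + 0.428)^5: M 0.0612, M+2 0.2291, M+4 0.3428, M+6 0.2565, M+8 0.0960, M+10 0.0144 → M+4 is the base peak.
P(M+4) = C(5,2) × 0.572^3 × 0.428^2 = 10 × 0.18714925 × 0.183184 = 0.342827 (base)
P(M+2) = C(5,1) × 0.572^4 × 0.428^1 = 5 × 0.10704937 × 0.4280 = 0.229086
Relative intensity = 0.229086 / 0.342827 × 100 = 66.82

66.82%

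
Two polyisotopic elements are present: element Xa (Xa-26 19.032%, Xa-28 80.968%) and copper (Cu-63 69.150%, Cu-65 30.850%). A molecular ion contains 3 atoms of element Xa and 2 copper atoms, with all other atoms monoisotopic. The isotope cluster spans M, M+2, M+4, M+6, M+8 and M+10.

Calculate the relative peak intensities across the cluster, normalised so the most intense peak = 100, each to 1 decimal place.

Element Xa pattern (n=3): 0.00689371 : 0.08798396 : 0.37431093 : 0.53081139
Copper pattern (n=2): 0.47817225 : 0.4266555 : 0.09517225
Convolve the two distributions (both contribute in 2-u steps):
  M: 0.00689371×0.47817225 = 0.003296
  M+2: 0.00689371×0.4266555 + 0.08798396×0.47817225 = 0.045013
  M+4: 0.00689371×0.09517225 + 0.08798396×0.4266555 + 0.37431093×0.47817225 = 0.217180
  M+6: 0.08798396×0.09517225 + 0.37431093×0.4266555 + 0.53081139×0.47817225 = 0.421895
  M+8: 0.37431093×0.09517225 + 0.53081139×0.4266555 = 0.262098
  M+10: 0.53081139×0.09517225 = 0.050519
Scale to base peak (0.421895) = 100: 0.8 : 10.7 : 51.5 : 100.0 : 62.1 : 12.0

0.8 : 10.7 : 51.5 : 100.0 : 62.1 : 12.0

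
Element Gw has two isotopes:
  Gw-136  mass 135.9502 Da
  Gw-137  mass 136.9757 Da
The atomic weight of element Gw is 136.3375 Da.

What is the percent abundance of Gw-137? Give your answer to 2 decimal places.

Writing the weighted mean with unknown fraction x of Gw-136:
135.9502·x + 136.9757·(1 − x) = 136.3375
(135.9502 − 136.9757)·x = 136.3375 − 136.9757
x = -0.6382 / -1.0255 = 0.62233 → 62.23% Gw-136, 37.77% Gw-137.

37.77%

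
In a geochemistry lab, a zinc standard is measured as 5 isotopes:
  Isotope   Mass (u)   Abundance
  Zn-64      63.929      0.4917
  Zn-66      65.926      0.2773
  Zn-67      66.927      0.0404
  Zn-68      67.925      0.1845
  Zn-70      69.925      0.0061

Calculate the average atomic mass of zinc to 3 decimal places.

65.378 u

Weight each isotope mass by its fractional abundance: 0.4917 × 63.929 + 0.2773 × 65.926 + 0.0404 × 66.927 + 0.1845 × 67.925 + 0.0061 × 69.925
= 31.4339 + 18.2813 + 2.7039 + 12.5322 + 0.4265 = 65.3778 u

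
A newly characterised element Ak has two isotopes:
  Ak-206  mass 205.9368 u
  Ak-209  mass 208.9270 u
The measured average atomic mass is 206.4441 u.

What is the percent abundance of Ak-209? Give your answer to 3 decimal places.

16.965%

Writing the weighted mean with unknown fraction x of Ak-206:
205.9368·x + 208.9270·(1 − x) = 206.4441
(205.9368 − 208.9270)·x = 206.4441 − 208.9270
x = -2.4829 / -2.9902 = 0.83035 → 83.035% Ak-206, 16.965% Ak-209.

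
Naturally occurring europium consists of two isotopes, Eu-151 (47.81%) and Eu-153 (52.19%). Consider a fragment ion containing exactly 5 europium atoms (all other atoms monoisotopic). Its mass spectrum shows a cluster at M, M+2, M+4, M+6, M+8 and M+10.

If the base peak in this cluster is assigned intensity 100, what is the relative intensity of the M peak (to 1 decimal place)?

Term probabilities: M 0.0250, M+2 0.1363, M+4 0.2977, M+6 0.3249, M+8 0.1774, M+10 0.0387. Base peak = M+6.
P(M+6) = C(5,3) × 0.4781^2 × 0.5219^3 = 10 × 0.22857961 × 0.14215492 = 0.324937 (base)
P(M) = C(5,0) × 0.4781^5 × 0.5219^0 = 1 × 0.02498007 × 1.0000 = 0.024980
Relative intensity = 0.024980 / 0.324937 × 100 = 7.7

7.7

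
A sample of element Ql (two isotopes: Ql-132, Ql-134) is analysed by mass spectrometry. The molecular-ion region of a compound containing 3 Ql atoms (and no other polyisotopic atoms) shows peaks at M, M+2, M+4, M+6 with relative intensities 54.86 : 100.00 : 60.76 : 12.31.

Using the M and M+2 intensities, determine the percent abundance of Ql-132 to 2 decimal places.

If p is the fraction of Ql that is Ql-132, then I(M+2)/I(M) = [C(3,1)·p^2·(1−p)] / p^3 = 3·(1−p)/p = 100.00/54.86 = 1.8228
(1−p)/p = 1.8228/3 = 0.6076  ⇒  p = 1/(1 + 0.6076) = 0.6220
Ql-132: 62.20%, Ql-134: 37.80%.

62.20%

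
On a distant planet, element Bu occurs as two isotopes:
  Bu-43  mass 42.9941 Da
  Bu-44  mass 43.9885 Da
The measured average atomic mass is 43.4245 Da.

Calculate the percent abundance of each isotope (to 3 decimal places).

Bu-43: 56.718%, Bu-44: 43.282%

With x = fraction of Bu-43 (so Bu-44 is 1 − x):
42.9941·x + 43.9885·(1 − x) = 43.4245
(42.9941 − 43.9885)·x = 43.4245 − 43.9885
x = -0.5640 / -0.9944 = 0.56718 → 56.718% Bu-43, 43.282% Bu-44.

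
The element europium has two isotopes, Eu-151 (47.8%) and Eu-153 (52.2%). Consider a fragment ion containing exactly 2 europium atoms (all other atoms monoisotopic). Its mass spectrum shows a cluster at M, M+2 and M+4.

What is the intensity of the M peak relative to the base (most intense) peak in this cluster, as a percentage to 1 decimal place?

Binomial terms of (0.478 + 0.522)^2: M 0.2285, M+2 0.4990, M+4 0.2725 → M+2 is the base peak.
P(M+2) = C(2,1) × 0.478^1 × 0.522^1 = 2 × 0.4780 × 0.5220 = 0.499032 (base)
P(M) = C(2,0) × 0.478^2 × 0.522^0 = 1 × 0.228484 × 1.0000 = 0.228484
Relative intensity = 0.228484 / 0.499032 × 100 = 45.8

45.8%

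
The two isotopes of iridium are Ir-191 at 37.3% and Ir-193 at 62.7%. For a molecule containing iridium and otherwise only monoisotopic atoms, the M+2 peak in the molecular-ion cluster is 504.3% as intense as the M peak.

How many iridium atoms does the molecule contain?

3

The M+2/M ratio from n Ir atoms is n · q/p = n · 0.627/0.373.
n = 5.043 × 0.373/0.627 = 3.00 ≈ 3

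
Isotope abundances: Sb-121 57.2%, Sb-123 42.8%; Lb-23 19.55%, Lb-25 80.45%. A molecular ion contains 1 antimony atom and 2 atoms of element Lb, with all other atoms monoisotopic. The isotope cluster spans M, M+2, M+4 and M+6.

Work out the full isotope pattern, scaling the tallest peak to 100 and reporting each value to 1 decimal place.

4.3 : 38.9 : 100.0 : 54.9

Antimony pattern (n=1): 0.5720 : 0.4280
Element Lb pattern (n=2): 0.03822025 : 0.3145595 : 0.64722025
Convolve the two distributions (both contribute in 2-u steps):
  M: 0.5720×0.03822025 = 0.021862
  M+2: 0.5720×0.3145595 + 0.4280×0.03822025 = 0.196286
  M+4: 0.5720×0.64722025 + 0.4280×0.3145595 = 0.504841
  M+6: 0.4280×0.64722025 = 0.277010
Scale to base peak (0.504841) = 100: 4.3 : 38.9 : 100.0 : 54.9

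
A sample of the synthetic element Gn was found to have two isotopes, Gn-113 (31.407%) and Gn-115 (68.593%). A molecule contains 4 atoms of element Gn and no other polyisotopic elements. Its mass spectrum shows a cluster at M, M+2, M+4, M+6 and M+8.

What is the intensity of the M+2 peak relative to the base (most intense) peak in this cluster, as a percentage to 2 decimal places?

20.96%

Term probabilities: M 0.0097, M+2 0.0850, M+4 0.2785, M+6 0.4054, M+8 0.2214. Base peak = M+6.
P(M+6) = C(4,3) × 0.31407^1 × 0.68593^3 = 4 × 0.31407 × 0.32273004 = 0.405439 (base)
P(M+2) = C(4,1) × 0.31407^3 × 0.68593^1 = 4 × 0.03097985 × 0.68593 = 0.085000
Relative intensity = 0.085000 / 0.405439 × 100 = 20.96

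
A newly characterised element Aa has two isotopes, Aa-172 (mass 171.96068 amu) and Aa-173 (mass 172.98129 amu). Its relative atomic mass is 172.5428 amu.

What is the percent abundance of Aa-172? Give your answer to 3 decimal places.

Let x be the fractional abundance of Aa-172; then Aa-173 has abundance 1 − x.
171.96068·x + 172.98129·(1 − x) = 172.5428
(171.96068 − 172.98129)·x = 172.5428 − 172.98129
x = -0.43849 / -1.02061 = 0.42964 → 42.964% Aa-172, 57.036% Aa-173.

42.964%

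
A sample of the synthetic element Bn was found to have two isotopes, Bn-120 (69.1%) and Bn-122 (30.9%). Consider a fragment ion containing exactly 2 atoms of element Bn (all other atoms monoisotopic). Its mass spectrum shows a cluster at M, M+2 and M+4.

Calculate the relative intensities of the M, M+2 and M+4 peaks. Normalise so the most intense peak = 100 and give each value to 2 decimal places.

Expanding (0.691 + 0.309)^2:
P(M) = 0.691^2 = 0.477481
P(M+2) = 2 × 0.691^1 × 0.309^1 = 0.427038
P(M+4) = 0.309^2 = 0.095481
The M peak is largest (0.477481); scaling to 100 gives 100.00 : 89.44 : 20.00.

100.00 : 89.44 : 20.00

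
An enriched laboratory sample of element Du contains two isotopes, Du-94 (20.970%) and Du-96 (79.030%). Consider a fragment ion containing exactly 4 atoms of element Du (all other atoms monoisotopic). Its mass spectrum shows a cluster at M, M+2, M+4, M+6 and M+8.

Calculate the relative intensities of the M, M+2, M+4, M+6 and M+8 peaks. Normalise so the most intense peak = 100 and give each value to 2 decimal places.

The 4 Du atoms are independent, so intensities follow the terms of (0.20970 + 0.79030)^4.
P(M) = 0.20970^4 = 0.001934
P(M+2) = 4 × 0.20970^3 × 0.79030^1 = 0.029151
P(M+4) = 6 × 0.20970^2 × 0.79030^2 = 0.164790
P(M+6) = 4 × 0.20970^1 × 0.79030^3 = 0.414032
P(M+8) = 0.79030^4 = 0.390093
The M+6 peak is largest (0.414032); scaling to 100 gives 0.47 : 7.04 : 39.80 : 100.00 : 94.22.

0.47 : 7.04 : 39.80 : 100.00 : 94.22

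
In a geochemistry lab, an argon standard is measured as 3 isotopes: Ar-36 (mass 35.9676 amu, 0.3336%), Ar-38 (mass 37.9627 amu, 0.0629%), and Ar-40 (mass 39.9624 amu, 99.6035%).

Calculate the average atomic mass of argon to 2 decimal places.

Ar = Σ fᵢ·mᵢ = 0.003336 × 35.9676 + 0.000629 × 37.9627 + 0.996035 × 39.9624
= 0.11999 + 0.02388 + 39.80395 = 39.94782 amu

39.95 amu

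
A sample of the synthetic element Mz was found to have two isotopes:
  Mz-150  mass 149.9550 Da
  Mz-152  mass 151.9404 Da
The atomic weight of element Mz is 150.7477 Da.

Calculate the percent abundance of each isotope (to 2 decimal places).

Mz-150: 60.07%, Mz-152: 39.93%

Writing the weighted mean with unknown fraction x of Mz-150:
149.9550·x + 151.9404·(1 − x) = 150.7477
(149.9550 − 151.9404)·x = 150.7477 − 151.9404
x = -1.1927 / -1.9854 = 0.60074 → 60.07% Mz-150, 39.93% Mz-152.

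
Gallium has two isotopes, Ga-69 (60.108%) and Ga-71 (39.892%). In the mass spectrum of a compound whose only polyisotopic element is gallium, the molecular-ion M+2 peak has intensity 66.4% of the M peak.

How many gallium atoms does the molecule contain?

1

With n Ga atoms, P(M+2)/P(M) = C(n,1)·p^(n−1)q / p^n = n·q/p = n · 0.39892/0.60108.
n = 0.664 × 0.60108/0.39892 = 1.00 ≈ 1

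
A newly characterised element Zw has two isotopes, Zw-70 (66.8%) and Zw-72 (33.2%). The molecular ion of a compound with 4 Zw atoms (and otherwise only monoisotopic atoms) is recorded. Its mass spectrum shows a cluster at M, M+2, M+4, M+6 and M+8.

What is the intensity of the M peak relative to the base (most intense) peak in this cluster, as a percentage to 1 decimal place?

Binomial terms of (0.668 + 0.332)^4: M 0.1991, M+2 0.3958, M+4 0.2951, M+6 0.0978, M+8 0.0121 → M+2 is the base peak.
P(M+2) = C(4,1) × 0.668^3 × 0.332^1 = 4 × 0.29807763 × 0.3320 = 0.395847 (base)
P(M) = C(4,0) × 0.668^4 × 0.332^0 = 1 × 0.19911586 × 1.0000 = 0.199116
Relative intensity = 0.199116 / 0.395847 × 100 = 50.3

50.3%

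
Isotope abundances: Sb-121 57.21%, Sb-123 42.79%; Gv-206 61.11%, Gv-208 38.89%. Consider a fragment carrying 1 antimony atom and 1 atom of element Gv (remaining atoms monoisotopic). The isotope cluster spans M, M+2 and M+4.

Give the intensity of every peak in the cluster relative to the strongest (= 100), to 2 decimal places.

Antimony pattern (n=1): 0.5721 : 0.4279
Element Gv pattern (n=1): 0.6111 : 0.3889
Convolve the two distributions (both contribute in 2-u steps):
  M: 0.5721×0.6111 = 0.349610
  M+2: 0.5721×0.3889 + 0.4279×0.6111 = 0.483979
  M+4: 0.4279×0.3889 = 0.166410
Scale to base peak (0.483979) = 100: 72.24 : 100.00 : 34.38

72.24 : 100.00 : 34.38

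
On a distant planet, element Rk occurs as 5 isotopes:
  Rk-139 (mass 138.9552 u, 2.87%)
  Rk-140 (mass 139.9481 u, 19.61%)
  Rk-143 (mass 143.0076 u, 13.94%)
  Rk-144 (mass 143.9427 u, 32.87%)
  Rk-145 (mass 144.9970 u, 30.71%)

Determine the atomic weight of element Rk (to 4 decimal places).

Average mass = Σ (abundance × isotope mass) = 0.0287 × 138.9552 + 0.1961 × 139.9481 + 0.1394 × 143.0076 + 0.3287 × 143.9427 + 0.3071 × 144.9970
= 3.98801 + 27.44382 + 19.93526 + 47.31397 + 44.52858 = 143.20964 u

143.2096 u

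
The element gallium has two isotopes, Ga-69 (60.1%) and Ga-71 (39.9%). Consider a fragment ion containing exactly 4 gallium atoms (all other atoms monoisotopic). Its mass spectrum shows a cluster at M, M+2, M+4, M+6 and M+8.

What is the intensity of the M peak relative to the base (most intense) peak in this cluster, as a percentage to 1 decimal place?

37.7%

Binomial terms of (0.601 + 0.399)^4: M 0.1305, M+2 0.3465, M+4 0.3450, M+6 0.1527, M+8 0.0253 → M+2 is the base peak.
P(M+2) = C(4,1) × 0.601^3 × 0.399^1 = 4 × 0.2170818 × 0.3990 = 0.346463 (base)
P(M) = C(4,0) × 0.601^4 × 0.399^0 = 1 × 0.13046616 × 1.0000 = 0.130466
Relative intensity = 0.130466 / 0.346463 × 100 = 37.7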